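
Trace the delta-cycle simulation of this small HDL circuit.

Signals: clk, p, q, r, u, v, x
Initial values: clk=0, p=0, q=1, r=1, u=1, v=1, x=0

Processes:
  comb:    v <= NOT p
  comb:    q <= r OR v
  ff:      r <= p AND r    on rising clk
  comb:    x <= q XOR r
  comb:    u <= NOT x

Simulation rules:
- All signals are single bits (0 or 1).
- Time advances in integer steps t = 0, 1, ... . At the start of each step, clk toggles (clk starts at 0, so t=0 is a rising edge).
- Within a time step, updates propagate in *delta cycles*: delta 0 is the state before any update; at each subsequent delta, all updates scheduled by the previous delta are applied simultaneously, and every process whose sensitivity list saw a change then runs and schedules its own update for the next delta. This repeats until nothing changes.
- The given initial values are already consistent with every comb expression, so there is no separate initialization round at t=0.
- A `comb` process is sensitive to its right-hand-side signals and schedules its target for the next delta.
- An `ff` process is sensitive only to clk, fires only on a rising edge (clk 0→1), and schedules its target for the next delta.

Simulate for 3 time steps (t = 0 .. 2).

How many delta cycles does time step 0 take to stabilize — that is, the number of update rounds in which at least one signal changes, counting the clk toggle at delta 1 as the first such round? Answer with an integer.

[bits: clk,x,v,p,u,q,r]
t=0: Δ0=0010111 Δ1=1010111 Δ2=1010110 Δ3=1110110 Δ4=1110010 | 4Δ
t=1: Δ0=1110010 Δ1=0110010 | 1Δ
t=2: Δ0=0110010 Δ1=1110010 | 1Δ

4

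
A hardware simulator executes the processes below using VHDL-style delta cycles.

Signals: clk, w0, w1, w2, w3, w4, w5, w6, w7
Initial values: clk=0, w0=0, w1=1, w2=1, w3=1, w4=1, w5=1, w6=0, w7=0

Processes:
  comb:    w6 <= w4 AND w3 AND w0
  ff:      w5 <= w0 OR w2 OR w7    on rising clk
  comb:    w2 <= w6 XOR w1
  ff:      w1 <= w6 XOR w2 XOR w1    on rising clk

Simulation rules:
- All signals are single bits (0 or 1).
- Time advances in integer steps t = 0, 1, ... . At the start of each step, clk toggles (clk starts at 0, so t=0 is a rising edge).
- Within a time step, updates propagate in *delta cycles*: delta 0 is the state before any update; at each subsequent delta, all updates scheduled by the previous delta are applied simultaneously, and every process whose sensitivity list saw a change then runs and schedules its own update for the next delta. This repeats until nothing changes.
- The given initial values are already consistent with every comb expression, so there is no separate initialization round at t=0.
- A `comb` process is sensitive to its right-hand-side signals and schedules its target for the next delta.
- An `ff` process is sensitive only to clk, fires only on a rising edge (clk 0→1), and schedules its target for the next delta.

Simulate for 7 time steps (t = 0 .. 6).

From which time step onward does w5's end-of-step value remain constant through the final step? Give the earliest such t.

2

[bits: w5,w6,w3,clk,w7,w4,w0,w2,w1]
t=0: Δ0=101001011 Δ1=101101011 Δ2=101101010 Δ3=101101000 | 3Δ
t=1: Δ0=101101000 Δ1=101001000 | 1Δ
t=2: Δ0=101001000 Δ1=101101000 Δ2=001101000 | 2Δ
t=3: Δ0=001101000 Δ1=001001000 | 1Δ
t=4: Δ0=001001000 Δ1=001101000 | 1Δ
t=5: Δ0=001101000 Δ1=001001000 | 1Δ
t=6: Δ0=001001000 Δ1=001101000 | 1Δ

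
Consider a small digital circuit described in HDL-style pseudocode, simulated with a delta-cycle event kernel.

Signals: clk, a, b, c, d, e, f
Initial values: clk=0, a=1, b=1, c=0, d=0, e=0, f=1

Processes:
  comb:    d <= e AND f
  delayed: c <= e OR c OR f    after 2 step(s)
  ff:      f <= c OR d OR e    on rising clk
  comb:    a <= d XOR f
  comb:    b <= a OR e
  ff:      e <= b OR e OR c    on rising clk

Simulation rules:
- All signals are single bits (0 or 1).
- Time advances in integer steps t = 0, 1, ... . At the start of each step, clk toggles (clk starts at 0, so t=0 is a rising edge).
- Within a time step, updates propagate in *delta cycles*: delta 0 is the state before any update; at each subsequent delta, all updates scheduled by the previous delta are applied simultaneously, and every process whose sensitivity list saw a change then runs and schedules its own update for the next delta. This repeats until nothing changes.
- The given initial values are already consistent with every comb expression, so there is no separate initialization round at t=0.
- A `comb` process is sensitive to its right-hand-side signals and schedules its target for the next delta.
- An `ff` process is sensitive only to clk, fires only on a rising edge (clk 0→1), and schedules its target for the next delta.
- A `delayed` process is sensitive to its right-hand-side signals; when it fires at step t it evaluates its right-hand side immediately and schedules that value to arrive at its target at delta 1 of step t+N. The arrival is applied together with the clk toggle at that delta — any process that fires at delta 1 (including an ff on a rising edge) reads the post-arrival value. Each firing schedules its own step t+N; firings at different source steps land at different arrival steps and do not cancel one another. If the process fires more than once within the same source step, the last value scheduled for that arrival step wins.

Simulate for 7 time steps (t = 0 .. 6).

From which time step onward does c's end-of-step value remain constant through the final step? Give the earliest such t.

t=0 Δ0: f=1 clk=0 e=0 d=0 c=0 a=1 b=1
  Δ1: clk:0→1
  Δ2: f:1→0, e:0→1
  Δ3: a:1→0
  (3Δ to stable)
t=1 Δ0: f=0 clk=1 e=1 d=0 c=0 a=0 b=1
  Δ1: clk:1→0
  (1Δ to stable)
t=2 Δ0: f=0 clk=0 e=1 d=0 c=0 a=0 b=1
  Δ1: clk:0→1, c:0→1
  Δ2: f:0→1
  Δ3: d:0→1, a:0→1
  Δ4: a:1→0
  (4Δ to stable)
t=3 Δ0: f=1 clk=1 e=1 d=1 c=1 a=0 b=1
  Δ1: clk:1→0
  (1Δ to stable)
t=4 Δ0: f=1 clk=0 e=1 d=1 c=1 a=0 b=1
  Δ1: clk:0→1
  (1Δ to stable)
t=5 Δ0: f=1 clk=1 e=1 d=1 c=1 a=0 b=1
  Δ1: clk:1→0
  (1Δ to stable)
t=6 Δ0: f=1 clk=0 e=1 d=1 c=1 a=0 b=1
  Δ1: clk:0→1
  (1Δ to stable)

2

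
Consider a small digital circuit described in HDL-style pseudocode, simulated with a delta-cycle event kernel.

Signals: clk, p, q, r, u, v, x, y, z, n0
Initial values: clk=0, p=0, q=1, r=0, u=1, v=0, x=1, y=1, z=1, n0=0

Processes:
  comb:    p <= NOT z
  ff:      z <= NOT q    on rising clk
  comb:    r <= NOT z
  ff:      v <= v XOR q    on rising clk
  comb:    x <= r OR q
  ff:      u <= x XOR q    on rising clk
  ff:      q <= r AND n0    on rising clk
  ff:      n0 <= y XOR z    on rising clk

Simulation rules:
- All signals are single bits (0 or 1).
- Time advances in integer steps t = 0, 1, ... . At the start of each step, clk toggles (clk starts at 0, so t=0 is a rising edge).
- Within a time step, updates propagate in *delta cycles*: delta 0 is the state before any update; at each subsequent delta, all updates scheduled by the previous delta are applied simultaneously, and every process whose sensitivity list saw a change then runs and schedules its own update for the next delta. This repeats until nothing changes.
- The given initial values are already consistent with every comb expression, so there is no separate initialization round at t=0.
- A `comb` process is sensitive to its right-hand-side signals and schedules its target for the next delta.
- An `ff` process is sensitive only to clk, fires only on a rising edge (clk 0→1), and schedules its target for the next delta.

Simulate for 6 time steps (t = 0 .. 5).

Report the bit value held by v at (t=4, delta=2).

1

t0.Δ0 y=1 z=1 clk=0 n0=0 x=1 v=0 u=1 r=0 p=0 q=1
t0.Δ1 y=1 z=1 clk=1 n0=0 x=1 v=0 u=1 r=0 p=0 q=1
t0.Δ2 y=1 z=0 clk=1 n0=0 x=1 v=1 u=0 r=0 p=0 q=0
t0.Δ3 y=1 z=0 clk=1 n0=0 x=0 v=1 u=0 r=1 p=1 q=0
t0.Δ4 y=1 z=0 clk=1 n0=0 x=1 v=1 u=0 r=1 p=1 q=0
t1.Δ0 y=1 z=0 clk=1 n0=0 x=1 v=1 u=0 r=1 p=1 q=0
t1.Δ1 y=1 z=0 clk=0 n0=0 x=1 v=1 u=0 r=1 p=1 q=0
t2.Δ0 y=1 z=0 clk=0 n0=0 x=1 v=1 u=0 r=1 p=1 q=0
t2.Δ1 y=1 z=0 clk=1 n0=0 x=1 v=1 u=0 r=1 p=1 q=0
t2.Δ2 y=1 z=1 clk=1 n0=1 x=1 v=1 u=1 r=1 p=1 q=0
t2.Δ3 y=1 z=1 clk=1 n0=1 x=1 v=1 u=1 r=0 p=0 q=0
t2.Δ4 y=1 z=1 clk=1 n0=1 x=0 v=1 u=1 r=0 p=0 q=0
t3.Δ0 y=1 z=1 clk=1 n0=1 x=0 v=1 u=1 r=0 p=0 q=0
t3.Δ1 y=1 z=1 clk=0 n0=1 x=0 v=1 u=1 r=0 p=0 q=0
t4.Δ0 y=1 z=1 clk=0 n0=1 x=0 v=1 u=1 r=0 p=0 q=0
t4.Δ1 y=1 z=1 clk=1 n0=1 x=0 v=1 u=1 r=0 p=0 q=0
t4.Δ2 y=1 z=1 clk=1 n0=0 x=0 v=1 u=0 r=0 p=0 q=0
t5.Δ0 y=1 z=1 clk=1 n0=0 x=0 v=1 u=0 r=0 p=0 q=0
t5.Δ1 y=1 z=1 clk=0 n0=0 x=0 v=1 u=0 r=0 p=0 q=0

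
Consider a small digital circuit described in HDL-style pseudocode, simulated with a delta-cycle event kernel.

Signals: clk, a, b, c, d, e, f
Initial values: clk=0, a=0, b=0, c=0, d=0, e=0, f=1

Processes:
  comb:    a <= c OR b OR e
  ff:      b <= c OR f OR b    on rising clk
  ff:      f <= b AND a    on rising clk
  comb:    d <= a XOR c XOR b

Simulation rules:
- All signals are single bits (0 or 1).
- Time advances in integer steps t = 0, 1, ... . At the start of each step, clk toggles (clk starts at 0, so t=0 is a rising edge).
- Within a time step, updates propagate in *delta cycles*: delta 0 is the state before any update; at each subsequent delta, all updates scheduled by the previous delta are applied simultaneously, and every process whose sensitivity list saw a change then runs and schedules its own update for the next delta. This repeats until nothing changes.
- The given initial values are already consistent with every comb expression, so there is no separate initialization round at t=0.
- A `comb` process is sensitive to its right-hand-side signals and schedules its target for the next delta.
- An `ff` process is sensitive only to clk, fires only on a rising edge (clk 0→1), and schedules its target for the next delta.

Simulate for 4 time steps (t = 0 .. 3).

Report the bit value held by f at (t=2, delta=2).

1

t0.Δ0 f=1 e=0 c=0 d=0 a=0 b=0 clk=0
t0.Δ1 f=1 e=0 c=0 d=0 a=0 b=0 clk=1
t0.Δ2 f=0 e=0 c=0 d=0 a=0 b=1 clk=1
t0.Δ3 f=0 e=0 c=0 d=1 a=1 b=1 clk=1
t0.Δ4 f=0 e=0 c=0 d=0 a=1 b=1 clk=1
t1.Δ0 f=0 e=0 c=0 d=0 a=1 b=1 clk=1
t1.Δ1 f=0 e=0 c=0 d=0 a=1 b=1 clk=0
t2.Δ0 f=0 e=0 c=0 d=0 a=1 b=1 clk=0
t2.Δ1 f=0 e=0 c=0 d=0 a=1 b=1 clk=1
t2.Δ2 f=1 e=0 c=0 d=0 a=1 b=1 clk=1
t3.Δ0 f=1 e=0 c=0 d=0 a=1 b=1 clk=1
t3.Δ1 f=1 e=0 c=0 d=0 a=1 b=1 clk=0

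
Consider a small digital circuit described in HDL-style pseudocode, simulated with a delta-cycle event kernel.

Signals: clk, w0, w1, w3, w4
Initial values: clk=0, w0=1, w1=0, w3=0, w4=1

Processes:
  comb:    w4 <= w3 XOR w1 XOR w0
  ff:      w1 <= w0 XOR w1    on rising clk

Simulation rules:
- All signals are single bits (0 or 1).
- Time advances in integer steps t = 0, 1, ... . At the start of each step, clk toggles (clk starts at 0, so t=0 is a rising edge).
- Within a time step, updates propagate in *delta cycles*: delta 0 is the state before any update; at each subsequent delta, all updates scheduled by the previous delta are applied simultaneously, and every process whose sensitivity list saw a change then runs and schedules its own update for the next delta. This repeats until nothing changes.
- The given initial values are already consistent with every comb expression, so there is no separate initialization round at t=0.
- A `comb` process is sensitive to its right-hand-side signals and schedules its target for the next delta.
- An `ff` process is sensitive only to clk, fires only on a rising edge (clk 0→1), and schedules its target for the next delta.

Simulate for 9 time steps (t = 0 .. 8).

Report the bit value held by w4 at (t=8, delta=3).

t=0 Δ0: w4=1 w3=0 w0=1 w1=0 clk=0
  Δ1: clk:0→1
  Δ2: w1:0→1
  Δ3: w4:1→0
  (3Δ to stable)
t=1 Δ0: w4=0 w3=0 w0=1 w1=1 clk=1
  Δ1: clk:1→0
  (1Δ to stable)
t=2 Δ0: w4=0 w3=0 w0=1 w1=1 clk=0
  Δ1: clk:0→1
  Δ2: w1:1→0
  Δ3: w4:0→1
  (3Δ to stable)
t=3 Δ0: w4=1 w3=0 w0=1 w1=0 clk=1
  Δ1: clk:1→0
  (1Δ to stable)
t=4 Δ0: w4=1 w3=0 w0=1 w1=0 clk=0
  Δ1: clk:0→1
  Δ2: w1:0→1
  Δ3: w4:1→0
  (3Δ to stable)
t=5 Δ0: w4=0 w3=0 w0=1 w1=1 clk=1
  Δ1: clk:1→0
  (1Δ to stable)
t=6 Δ0: w4=0 w3=0 w0=1 w1=1 clk=0
  Δ1: clk:0→1
  Δ2: w1:1→0
  Δ3: w4:0→1
  (3Δ to stable)
t=7 Δ0: w4=1 w3=0 w0=1 w1=0 clk=1
  Δ1: clk:1→0
  (1Δ to stable)
t=8 Δ0: w4=1 w3=0 w0=1 w1=0 clk=0
  Δ1: clk:0→1
  Δ2: w1:0→1
  Δ3: w4:1→0
  (3Δ to stable)

0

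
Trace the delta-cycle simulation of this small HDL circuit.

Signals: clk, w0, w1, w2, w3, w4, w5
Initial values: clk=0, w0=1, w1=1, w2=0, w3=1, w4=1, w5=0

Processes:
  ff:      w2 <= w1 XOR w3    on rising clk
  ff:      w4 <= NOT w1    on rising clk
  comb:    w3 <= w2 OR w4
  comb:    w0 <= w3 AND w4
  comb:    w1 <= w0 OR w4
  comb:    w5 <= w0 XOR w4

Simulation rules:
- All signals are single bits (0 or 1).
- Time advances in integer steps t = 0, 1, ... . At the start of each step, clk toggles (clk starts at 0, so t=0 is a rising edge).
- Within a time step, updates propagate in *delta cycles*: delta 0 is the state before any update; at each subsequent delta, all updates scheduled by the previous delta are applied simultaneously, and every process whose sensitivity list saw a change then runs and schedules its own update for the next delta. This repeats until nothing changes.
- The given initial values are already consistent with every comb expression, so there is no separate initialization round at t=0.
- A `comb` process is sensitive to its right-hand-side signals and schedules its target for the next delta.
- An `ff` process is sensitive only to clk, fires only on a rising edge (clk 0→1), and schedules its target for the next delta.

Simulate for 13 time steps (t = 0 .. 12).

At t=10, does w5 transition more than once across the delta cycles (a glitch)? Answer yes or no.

t0.Δ0 w4=1 w0=1 w5=0 w3=1 clk=0 w2=0 w1=1
t0.Δ1 w4=1 w0=1 w5=0 w3=1 clk=1 w2=0 w1=1
t0.Δ2 w4=0 w0=1 w5=0 w3=1 clk=1 w2=0 w1=1
t0.Δ3 w4=0 w0=0 w5=1 w3=0 clk=1 w2=0 w1=1
t0.Δ4 w4=0 w0=0 w5=0 w3=0 clk=1 w2=0 w1=0
t1.Δ0 w4=0 w0=0 w5=0 w3=0 clk=1 w2=0 w1=0
t1.Δ1 w4=0 w0=0 w5=0 w3=0 clk=0 w2=0 w1=0
t2.Δ0 w4=0 w0=0 w5=0 w3=0 clk=0 w2=0 w1=0
t2.Δ1 w4=0 w0=0 w5=0 w3=0 clk=1 w2=0 w1=0
t2.Δ2 w4=1 w0=0 w5=0 w3=0 clk=1 w2=0 w1=0
t2.Δ3 w4=1 w0=0 w5=1 w3=1 clk=1 w2=0 w1=1
t2.Δ4 w4=1 w0=1 w5=1 w3=1 clk=1 w2=0 w1=1
t2.Δ5 w4=1 w0=1 w5=0 w3=1 clk=1 w2=0 w1=1
t3.Δ0 w4=1 w0=1 w5=0 w3=1 clk=1 w2=0 w1=1
t3.Δ1 w4=1 w0=1 w5=0 w3=1 clk=0 w2=0 w1=1
t4.Δ0 w4=1 w0=1 w5=0 w3=1 clk=0 w2=0 w1=1
t4.Δ1 w4=1 w0=1 w5=0 w3=1 clk=1 w2=0 w1=1
t4.Δ2 w4=0 w0=1 w5=0 w3=1 clk=1 w2=0 w1=1
t4.Δ3 w4=0 w0=0 w5=1 w3=0 clk=1 w2=0 w1=1
t4.Δ4 w4=0 w0=0 w5=0 w3=0 clk=1 w2=0 w1=0
t5.Δ0 w4=0 w0=0 w5=0 w3=0 clk=1 w2=0 w1=0
t5.Δ1 w4=0 w0=0 w5=0 w3=0 clk=0 w2=0 w1=0
t6.Δ0 w4=0 w0=0 w5=0 w3=0 clk=0 w2=0 w1=0
t6.Δ1 w4=0 w0=0 w5=0 w3=0 clk=1 w2=0 w1=0
t6.Δ2 w4=1 w0=0 w5=0 w3=0 clk=1 w2=0 w1=0
t6.Δ3 w4=1 w0=0 w5=1 w3=1 clk=1 w2=0 w1=1
t6.Δ4 w4=1 w0=1 w5=1 w3=1 clk=1 w2=0 w1=1
t6.Δ5 w4=1 w0=1 w5=0 w3=1 clk=1 w2=0 w1=1
t7.Δ0 w4=1 w0=1 w5=0 w3=1 clk=1 w2=0 w1=1
t7.Δ1 w4=1 w0=1 w5=0 w3=1 clk=0 w2=0 w1=1
t8.Δ0 w4=1 w0=1 w5=0 w3=1 clk=0 w2=0 w1=1
t8.Δ1 w4=1 w0=1 w5=0 w3=1 clk=1 w2=0 w1=1
t8.Δ2 w4=0 w0=1 w5=0 w3=1 clk=1 w2=0 w1=1
t8.Δ3 w4=0 w0=0 w5=1 w3=0 clk=1 w2=0 w1=1
t8.Δ4 w4=0 w0=0 w5=0 w3=0 clk=1 w2=0 w1=0
t9.Δ0 w4=0 w0=0 w5=0 w3=0 clk=1 w2=0 w1=0
t9.Δ1 w4=0 w0=0 w5=0 w3=0 clk=0 w2=0 w1=0
t10.Δ0 w4=0 w0=0 w5=0 w3=0 clk=0 w2=0 w1=0
t10.Δ1 w4=0 w0=0 w5=0 w3=0 clk=1 w2=0 w1=0
t10.Δ2 w4=1 w0=0 w5=0 w3=0 clk=1 w2=0 w1=0
t10.Δ3 w4=1 w0=0 w5=1 w3=1 clk=1 w2=0 w1=1
t10.Δ4 w4=1 w0=1 w5=1 w3=1 clk=1 w2=0 w1=1
t10.Δ5 w4=1 w0=1 w5=0 w3=1 clk=1 w2=0 w1=1
t11.Δ0 w4=1 w0=1 w5=0 w3=1 clk=1 w2=0 w1=1
t11.Δ1 w4=1 w0=1 w5=0 w3=1 clk=0 w2=0 w1=1
t12.Δ0 w4=1 w0=1 w5=0 w3=1 clk=0 w2=0 w1=1
t12.Δ1 w4=1 w0=1 w5=0 w3=1 clk=1 w2=0 w1=1
t12.Δ2 w4=0 w0=1 w5=0 w3=1 clk=1 w2=0 w1=1
t12.Δ3 w4=0 w0=0 w5=1 w3=0 clk=1 w2=0 w1=1
t12.Δ4 w4=0 w0=0 w5=0 w3=0 clk=1 w2=0 w1=0

yes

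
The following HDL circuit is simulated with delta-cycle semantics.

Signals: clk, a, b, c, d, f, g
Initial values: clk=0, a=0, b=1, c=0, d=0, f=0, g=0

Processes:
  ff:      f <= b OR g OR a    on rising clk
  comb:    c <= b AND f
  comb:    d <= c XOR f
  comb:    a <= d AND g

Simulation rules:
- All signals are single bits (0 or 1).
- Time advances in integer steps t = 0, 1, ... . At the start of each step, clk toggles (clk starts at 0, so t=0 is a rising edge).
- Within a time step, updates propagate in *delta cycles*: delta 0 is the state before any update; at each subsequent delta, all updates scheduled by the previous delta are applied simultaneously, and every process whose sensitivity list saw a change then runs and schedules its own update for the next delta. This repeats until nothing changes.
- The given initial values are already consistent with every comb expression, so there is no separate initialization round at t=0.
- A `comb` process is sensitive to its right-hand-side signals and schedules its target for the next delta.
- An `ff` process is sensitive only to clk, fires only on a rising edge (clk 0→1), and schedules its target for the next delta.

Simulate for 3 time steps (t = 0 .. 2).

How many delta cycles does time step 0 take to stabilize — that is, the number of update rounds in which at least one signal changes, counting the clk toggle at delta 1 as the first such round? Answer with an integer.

t=0 Δ0: g=0 d=0 c=0 clk=0 b=1 f=0 a=0
  Δ1: clk:0→1
  Δ2: f:0→1
  Δ3: d:0→1, c:0→1
  Δ4: d:1→0
  (4Δ to stable)
t=1 Δ0: g=0 d=0 c=1 clk=1 b=1 f=1 a=0
  Δ1: clk:1→0
  (1Δ to stable)
t=2 Δ0: g=0 d=0 c=1 clk=0 b=1 f=1 a=0
  Δ1: clk:0→1
  (1Δ to stable)

4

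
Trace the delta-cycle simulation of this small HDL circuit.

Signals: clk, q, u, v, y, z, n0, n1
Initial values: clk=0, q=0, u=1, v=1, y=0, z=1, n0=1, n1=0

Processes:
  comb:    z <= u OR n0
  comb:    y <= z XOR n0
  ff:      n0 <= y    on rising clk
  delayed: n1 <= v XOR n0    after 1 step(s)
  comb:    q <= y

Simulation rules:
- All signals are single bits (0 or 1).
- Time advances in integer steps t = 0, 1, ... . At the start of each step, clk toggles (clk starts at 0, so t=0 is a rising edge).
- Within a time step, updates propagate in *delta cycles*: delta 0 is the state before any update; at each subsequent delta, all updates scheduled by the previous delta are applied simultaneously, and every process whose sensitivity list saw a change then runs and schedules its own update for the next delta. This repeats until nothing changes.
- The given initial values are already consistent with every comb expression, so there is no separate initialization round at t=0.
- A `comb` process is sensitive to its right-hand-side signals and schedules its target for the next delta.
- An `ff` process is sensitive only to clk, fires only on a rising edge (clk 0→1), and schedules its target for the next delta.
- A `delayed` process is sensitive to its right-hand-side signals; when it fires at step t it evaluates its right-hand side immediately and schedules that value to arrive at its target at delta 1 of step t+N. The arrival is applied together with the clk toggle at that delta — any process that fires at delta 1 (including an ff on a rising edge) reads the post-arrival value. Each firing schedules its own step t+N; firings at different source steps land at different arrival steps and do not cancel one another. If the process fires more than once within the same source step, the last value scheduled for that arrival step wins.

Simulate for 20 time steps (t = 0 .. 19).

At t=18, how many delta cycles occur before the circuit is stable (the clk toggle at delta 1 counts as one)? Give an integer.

t0.Δ0 n0=1 q=0 clk=0 v=1 y=0 n1=0 z=1 u=1
t0.Δ1 n0=1 q=0 clk=1 v=1 y=0 n1=0 z=1 u=1
t0.Δ2 n0=0 q=0 clk=1 v=1 y=0 n1=0 z=1 u=1
t0.Δ3 n0=0 q=0 clk=1 v=1 y=1 n1=0 z=1 u=1
t0.Δ4 n0=0 q=1 clk=1 v=1 y=1 n1=0 z=1 u=1
t1.Δ0 n0=0 q=1 clk=1 v=1 y=1 n1=0 z=1 u=1
t1.Δ1 n0=0 q=1 clk=0 v=1 y=1 n1=1 z=1 u=1
t2.Δ0 n0=0 q=1 clk=0 v=1 y=1 n1=1 z=1 u=1
t2.Δ1 n0=0 q=1 clk=1 v=1 y=1 n1=1 z=1 u=1
t2.Δ2 n0=1 q=1 clk=1 v=1 y=1 n1=1 z=1 u=1
t2.Δ3 n0=1 q=1 clk=1 v=1 y=0 n1=1 z=1 u=1
t2.Δ4 n0=1 q=0 clk=1 v=1 y=0 n1=1 z=1 u=1
t3.Δ0 n0=1 q=0 clk=1 v=1 y=0 n1=1 z=1 u=1
t3.Δ1 n0=1 q=0 clk=0 v=1 y=0 n1=0 z=1 u=1
t4.Δ0 n0=1 q=0 clk=0 v=1 y=0 n1=0 z=1 u=1
t4.Δ1 n0=1 q=0 clk=1 v=1 y=0 n1=0 z=1 u=1
t4.Δ2 n0=0 q=0 clk=1 v=1 y=0 n1=0 z=1 u=1
t4.Δ3 n0=0 q=0 clk=1 v=1 y=1 n1=0 z=1 u=1
t4.Δ4 n0=0 q=1 clk=1 v=1 y=1 n1=0 z=1 u=1
t5.Δ0 n0=0 q=1 clk=1 v=1 y=1 n1=0 z=1 u=1
t5.Δ1 n0=0 q=1 clk=0 v=1 y=1 n1=1 z=1 u=1
t6.Δ0 n0=0 q=1 clk=0 v=1 y=1 n1=1 z=1 u=1
t6.Δ1 n0=0 q=1 clk=1 v=1 y=1 n1=1 z=1 u=1
t6.Δ2 n0=1 q=1 clk=1 v=1 y=1 n1=1 z=1 u=1
t6.Δ3 n0=1 q=1 clk=1 v=1 y=0 n1=1 z=1 u=1
t6.Δ4 n0=1 q=0 clk=1 v=1 y=0 n1=1 z=1 u=1
t7.Δ0 n0=1 q=0 clk=1 v=1 y=0 n1=1 z=1 u=1
t7.Δ1 n0=1 q=0 clk=0 v=1 y=0 n1=0 z=1 u=1
t8.Δ0 n0=1 q=0 clk=0 v=1 y=0 n1=0 z=1 u=1
t8.Δ1 n0=1 q=0 clk=1 v=1 y=0 n1=0 z=1 u=1
t8.Δ2 n0=0 q=0 clk=1 v=1 y=0 n1=0 z=1 u=1
t8.Δ3 n0=0 q=0 clk=1 v=1 y=1 n1=0 z=1 u=1
t8.Δ4 n0=0 q=1 clk=1 v=1 y=1 n1=0 z=1 u=1
t9.Δ0 n0=0 q=1 clk=1 v=1 y=1 n1=0 z=1 u=1
t9.Δ1 n0=0 q=1 clk=0 v=1 y=1 n1=1 z=1 u=1
t10.Δ0 n0=0 q=1 clk=0 v=1 y=1 n1=1 z=1 u=1
t10.Δ1 n0=0 q=1 clk=1 v=1 y=1 n1=1 z=1 u=1
t10.Δ2 n0=1 q=1 clk=1 v=1 y=1 n1=1 z=1 u=1
t10.Δ3 n0=1 q=1 clk=1 v=1 y=0 n1=1 z=1 u=1
t10.Δ4 n0=1 q=0 clk=1 v=1 y=0 n1=1 z=1 u=1
t11.Δ0 n0=1 q=0 clk=1 v=1 y=0 n1=1 z=1 u=1
t11.Δ1 n0=1 q=0 clk=0 v=1 y=0 n1=0 z=1 u=1
t12.Δ0 n0=1 q=0 clk=0 v=1 y=0 n1=0 z=1 u=1
t12.Δ1 n0=1 q=0 clk=1 v=1 y=0 n1=0 z=1 u=1
t12.Δ2 n0=0 q=0 clk=1 v=1 y=0 n1=0 z=1 u=1
t12.Δ3 n0=0 q=0 clk=1 v=1 y=1 n1=0 z=1 u=1
t12.Δ4 n0=0 q=1 clk=1 v=1 y=1 n1=0 z=1 u=1
t13.Δ0 n0=0 q=1 clk=1 v=1 y=1 n1=0 z=1 u=1
t13.Δ1 n0=0 q=1 clk=0 v=1 y=1 n1=1 z=1 u=1
t14.Δ0 n0=0 q=1 clk=0 v=1 y=1 n1=1 z=1 u=1
t14.Δ1 n0=0 q=1 clk=1 v=1 y=1 n1=1 z=1 u=1
t14.Δ2 n0=1 q=1 clk=1 v=1 y=1 n1=1 z=1 u=1
t14.Δ3 n0=1 q=1 clk=1 v=1 y=0 n1=1 z=1 u=1
t14.Δ4 n0=1 q=0 clk=1 v=1 y=0 n1=1 z=1 u=1
t15.Δ0 n0=1 q=0 clk=1 v=1 y=0 n1=1 z=1 u=1
t15.Δ1 n0=1 q=0 clk=0 v=1 y=0 n1=0 z=1 u=1
t16.Δ0 n0=1 q=0 clk=0 v=1 y=0 n1=0 z=1 u=1
t16.Δ1 n0=1 q=0 clk=1 v=1 y=0 n1=0 z=1 u=1
t16.Δ2 n0=0 q=0 clk=1 v=1 y=0 n1=0 z=1 u=1
t16.Δ3 n0=0 q=0 clk=1 v=1 y=1 n1=0 z=1 u=1
t16.Δ4 n0=0 q=1 clk=1 v=1 y=1 n1=0 z=1 u=1
t17.Δ0 n0=0 q=1 clk=1 v=1 y=1 n1=0 z=1 u=1
t17.Δ1 n0=0 q=1 clk=0 v=1 y=1 n1=1 z=1 u=1
t18.Δ0 n0=0 q=1 clk=0 v=1 y=1 n1=1 z=1 u=1
t18.Δ1 n0=0 q=1 clk=1 v=1 y=1 n1=1 z=1 u=1
t18.Δ2 n0=1 q=1 clk=1 v=1 y=1 n1=1 z=1 u=1
t18.Δ3 n0=1 q=1 clk=1 v=1 y=0 n1=1 z=1 u=1
t18.Δ4 n0=1 q=0 clk=1 v=1 y=0 n1=1 z=1 u=1
t19.Δ0 n0=1 q=0 clk=1 v=1 y=0 n1=1 z=1 u=1
t19.Δ1 n0=1 q=0 clk=0 v=1 y=0 n1=0 z=1 u=1

4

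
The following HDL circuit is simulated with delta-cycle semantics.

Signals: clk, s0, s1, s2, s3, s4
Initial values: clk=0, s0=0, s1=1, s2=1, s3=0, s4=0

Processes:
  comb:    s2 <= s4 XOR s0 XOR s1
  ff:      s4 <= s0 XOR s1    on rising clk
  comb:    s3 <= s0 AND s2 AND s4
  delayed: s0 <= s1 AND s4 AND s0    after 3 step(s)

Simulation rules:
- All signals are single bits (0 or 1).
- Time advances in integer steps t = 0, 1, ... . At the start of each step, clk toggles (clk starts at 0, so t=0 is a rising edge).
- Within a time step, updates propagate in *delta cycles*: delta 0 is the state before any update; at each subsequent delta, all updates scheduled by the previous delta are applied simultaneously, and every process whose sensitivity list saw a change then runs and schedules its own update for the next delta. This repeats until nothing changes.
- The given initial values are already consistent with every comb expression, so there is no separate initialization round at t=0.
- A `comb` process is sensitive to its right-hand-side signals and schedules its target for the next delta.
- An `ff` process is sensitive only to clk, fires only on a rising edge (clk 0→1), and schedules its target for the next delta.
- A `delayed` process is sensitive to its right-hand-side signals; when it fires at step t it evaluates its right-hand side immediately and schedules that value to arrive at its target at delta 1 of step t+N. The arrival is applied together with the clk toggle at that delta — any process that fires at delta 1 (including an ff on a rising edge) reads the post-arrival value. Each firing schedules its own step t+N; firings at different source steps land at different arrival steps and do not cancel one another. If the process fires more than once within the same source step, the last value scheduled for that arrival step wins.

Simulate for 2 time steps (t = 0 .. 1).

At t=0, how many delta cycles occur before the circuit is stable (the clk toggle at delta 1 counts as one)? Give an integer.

[bits: s3,clk,s4,s1,s2,s0]
t=0: Δ0=000110 Δ1=010110 Δ2=011110 Δ3=011100 | 3Δ
t=1: Δ0=011100 Δ1=001100 | 1Δ

3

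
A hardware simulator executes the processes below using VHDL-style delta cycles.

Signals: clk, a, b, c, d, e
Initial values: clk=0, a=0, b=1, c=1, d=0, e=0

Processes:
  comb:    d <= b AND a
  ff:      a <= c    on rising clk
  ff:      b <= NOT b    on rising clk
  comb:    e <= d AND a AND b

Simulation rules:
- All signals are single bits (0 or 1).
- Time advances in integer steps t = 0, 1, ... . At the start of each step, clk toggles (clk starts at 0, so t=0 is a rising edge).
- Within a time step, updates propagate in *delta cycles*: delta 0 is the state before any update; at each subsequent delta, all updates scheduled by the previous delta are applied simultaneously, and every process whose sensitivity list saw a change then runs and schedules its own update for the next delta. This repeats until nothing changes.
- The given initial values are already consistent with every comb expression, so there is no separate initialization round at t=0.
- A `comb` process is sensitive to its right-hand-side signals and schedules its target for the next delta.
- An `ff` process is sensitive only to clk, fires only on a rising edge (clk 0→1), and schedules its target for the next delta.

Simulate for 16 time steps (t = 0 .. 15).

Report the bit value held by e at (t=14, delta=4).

t=0 Δ0: e=0 a=0 c=1 b=1 d=0 clk=0
  Δ1: clk:0→1
  Δ2: a:0→1, b:1→0
  (2Δ to stable)
t=1 Δ0: e=0 a=1 c=1 b=0 d=0 clk=1
  Δ1: clk:1→0
  (1Δ to stable)
t=2 Δ0: e=0 a=1 c=1 b=0 d=0 clk=0
  Δ1: clk:0→1
  Δ2: b:0→1
  Δ3: d:0→1
  Δ4: e:0→1
  (4Δ to stable)
t=3 Δ0: e=1 a=1 c=1 b=1 d=1 clk=1
  Δ1: clk:1→0
  (1Δ to stable)
t=4 Δ0: e=1 a=1 c=1 b=1 d=1 clk=0
  Δ1: clk:0→1
  Δ2: b:1→0
  Δ3: e:1→0, d:1→0
  (3Δ to stable)
t=5 Δ0: e=0 a=1 c=1 b=0 d=0 clk=1
  Δ1: clk:1→0
  (1Δ to stable)
t=6 Δ0: e=0 a=1 c=1 b=0 d=0 clk=0
  Δ1: clk:0→1
  Δ2: b:0→1
  Δ3: d:0→1
  Δ4: e:0→1
  (4Δ to stable)
t=7 Δ0: e=1 a=1 c=1 b=1 d=1 clk=1
  Δ1: clk:1→0
  (1Δ to stable)
t=8 Δ0: e=1 a=1 c=1 b=1 d=1 clk=0
  Δ1: clk:0→1
  Δ2: b:1→0
  Δ3: e:1→0, d:1→0
  (3Δ to stable)
t=9 Δ0: e=0 a=1 c=1 b=0 d=0 clk=1
  Δ1: clk:1→0
  (1Δ to stable)
t=10 Δ0: e=0 a=1 c=1 b=0 d=0 clk=0
  Δ1: clk:0→1
  Δ2: b:0→1
  Δ3: d:0→1
  Δ4: e:0→1
  (4Δ to stable)
t=11 Δ0: e=1 a=1 c=1 b=1 d=1 clk=1
  Δ1: clk:1→0
  (1Δ to stable)
t=12 Δ0: e=1 a=1 c=1 b=1 d=1 clk=0
  Δ1: clk:0→1
  Δ2: b:1→0
  Δ3: e:1→0, d:1→0
  (3Δ to stable)
t=13 Δ0: e=0 a=1 c=1 b=0 d=0 clk=1
  Δ1: clk:1→0
  (1Δ to stable)
t=14 Δ0: e=0 a=1 c=1 b=0 d=0 clk=0
  Δ1: clk:0→1
  Δ2: b:0→1
  Δ3: d:0→1
  Δ4: e:0→1
  (4Δ to stable)
t=15 Δ0: e=1 a=1 c=1 b=1 d=1 clk=1
  Δ1: clk:1→0
  (1Δ to stable)

1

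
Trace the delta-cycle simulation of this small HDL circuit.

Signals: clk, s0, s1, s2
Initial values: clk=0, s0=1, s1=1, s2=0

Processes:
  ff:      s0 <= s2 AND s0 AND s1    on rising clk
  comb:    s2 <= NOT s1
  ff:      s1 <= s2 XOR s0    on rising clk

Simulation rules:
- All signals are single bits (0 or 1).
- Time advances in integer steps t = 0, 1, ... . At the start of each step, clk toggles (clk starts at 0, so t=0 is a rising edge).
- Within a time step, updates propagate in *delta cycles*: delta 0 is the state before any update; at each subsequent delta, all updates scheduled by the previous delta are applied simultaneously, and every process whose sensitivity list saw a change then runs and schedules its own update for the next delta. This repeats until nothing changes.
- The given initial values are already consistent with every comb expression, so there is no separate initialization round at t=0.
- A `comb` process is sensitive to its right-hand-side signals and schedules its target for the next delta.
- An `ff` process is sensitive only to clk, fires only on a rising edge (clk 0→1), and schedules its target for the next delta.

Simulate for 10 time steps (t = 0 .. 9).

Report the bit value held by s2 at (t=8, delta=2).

[bits: s0,s2,s1,clk]
t=0: Δ0=1010 Δ1=1011 Δ2=0011 | 2Δ
t=1: Δ0=0011 Δ1=0010 | 1Δ
t=2: Δ0=0010 Δ1=0011 Δ2=0001 Δ3=0101 | 3Δ
t=3: Δ0=0101 Δ1=0100 | 1Δ
t=4: Δ0=0100 Δ1=0101 Δ2=0111 Δ3=0011 | 3Δ
t=5: Δ0=0011 Δ1=0010 | 1Δ
t=6: Δ0=0010 Δ1=0011 Δ2=0001 Δ3=0101 | 3Δ
t=7: Δ0=0101 Δ1=0100 | 1Δ
t=8: Δ0=0100 Δ1=0101 Δ2=0111 Δ3=0011 | 3Δ
t=9: Δ0=0011 Δ1=0010 | 1Δ

1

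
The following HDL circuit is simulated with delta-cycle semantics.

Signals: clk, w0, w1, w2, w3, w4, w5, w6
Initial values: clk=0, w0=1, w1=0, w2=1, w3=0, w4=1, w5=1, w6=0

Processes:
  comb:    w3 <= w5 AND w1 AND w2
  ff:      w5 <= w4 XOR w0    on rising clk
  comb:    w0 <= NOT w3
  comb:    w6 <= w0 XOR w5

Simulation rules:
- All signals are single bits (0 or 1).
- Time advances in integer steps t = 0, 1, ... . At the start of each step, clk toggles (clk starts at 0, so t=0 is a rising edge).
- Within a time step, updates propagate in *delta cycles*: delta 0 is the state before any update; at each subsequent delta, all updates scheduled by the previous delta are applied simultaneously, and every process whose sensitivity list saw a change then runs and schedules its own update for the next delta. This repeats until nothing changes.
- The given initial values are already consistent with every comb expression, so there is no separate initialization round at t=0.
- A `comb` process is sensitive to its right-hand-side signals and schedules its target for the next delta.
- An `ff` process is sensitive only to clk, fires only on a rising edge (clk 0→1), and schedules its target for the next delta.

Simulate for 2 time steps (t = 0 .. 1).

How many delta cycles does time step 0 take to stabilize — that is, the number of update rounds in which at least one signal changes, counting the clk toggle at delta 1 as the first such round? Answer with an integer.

3

[bits: w0,w5,w4,w2,clk,w1,w6,w3]
t=0: Δ0=11110000 Δ1=11111000 Δ2=10111000 Δ3=10111010 | 3Δ
t=1: Δ0=10111010 Δ1=10110010 | 1Δ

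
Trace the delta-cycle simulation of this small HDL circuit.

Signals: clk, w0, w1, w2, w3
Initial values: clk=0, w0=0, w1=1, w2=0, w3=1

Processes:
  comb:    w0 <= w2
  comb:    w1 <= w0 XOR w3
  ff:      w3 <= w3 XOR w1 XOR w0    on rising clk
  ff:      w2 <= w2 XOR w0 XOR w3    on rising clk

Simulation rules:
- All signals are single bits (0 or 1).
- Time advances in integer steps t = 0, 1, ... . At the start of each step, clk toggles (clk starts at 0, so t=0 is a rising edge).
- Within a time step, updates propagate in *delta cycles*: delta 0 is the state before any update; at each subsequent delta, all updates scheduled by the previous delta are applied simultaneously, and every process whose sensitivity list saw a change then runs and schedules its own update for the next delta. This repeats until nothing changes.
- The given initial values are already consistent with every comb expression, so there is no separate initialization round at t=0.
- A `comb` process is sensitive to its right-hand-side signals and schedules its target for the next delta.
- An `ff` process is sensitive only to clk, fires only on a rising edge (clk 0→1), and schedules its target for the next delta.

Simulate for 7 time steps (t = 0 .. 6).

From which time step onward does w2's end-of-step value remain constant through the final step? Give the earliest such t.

t0.Δ0 w0=0 w1=1 w3=1 clk=0 w2=0
t0.Δ1 w0=0 w1=1 w3=1 clk=1 w2=0
t0.Δ2 w0=0 w1=1 w3=0 clk=1 w2=1
t0.Δ3 w0=1 w1=0 w3=0 clk=1 w2=1
t0.Δ4 w0=1 w1=1 w3=0 clk=1 w2=1
t1.Δ0 w0=1 w1=1 w3=0 clk=1 w2=1
t1.Δ1 w0=1 w1=1 w3=0 clk=0 w2=1
t2.Δ0 w0=1 w1=1 w3=0 clk=0 w2=1
t2.Δ1 w0=1 w1=1 w3=0 clk=1 w2=1
t2.Δ2 w0=1 w1=1 w3=0 clk=1 w2=0
t2.Δ3 w0=0 w1=1 w3=0 clk=1 w2=0
t2.Δ4 w0=0 w1=0 w3=0 clk=1 w2=0
t3.Δ0 w0=0 w1=0 w3=0 clk=1 w2=0
t3.Δ1 w0=0 w1=0 w3=0 clk=0 w2=0
t4.Δ0 w0=0 w1=0 w3=0 clk=0 w2=0
t4.Δ1 w0=0 w1=0 w3=0 clk=1 w2=0
t5.Δ0 w0=0 w1=0 w3=0 clk=1 w2=0
t5.Δ1 w0=0 w1=0 w3=0 clk=0 w2=0
t6.Δ0 w0=0 w1=0 w3=0 clk=0 w2=0
t6.Δ1 w0=0 w1=0 w3=0 clk=1 w2=0

2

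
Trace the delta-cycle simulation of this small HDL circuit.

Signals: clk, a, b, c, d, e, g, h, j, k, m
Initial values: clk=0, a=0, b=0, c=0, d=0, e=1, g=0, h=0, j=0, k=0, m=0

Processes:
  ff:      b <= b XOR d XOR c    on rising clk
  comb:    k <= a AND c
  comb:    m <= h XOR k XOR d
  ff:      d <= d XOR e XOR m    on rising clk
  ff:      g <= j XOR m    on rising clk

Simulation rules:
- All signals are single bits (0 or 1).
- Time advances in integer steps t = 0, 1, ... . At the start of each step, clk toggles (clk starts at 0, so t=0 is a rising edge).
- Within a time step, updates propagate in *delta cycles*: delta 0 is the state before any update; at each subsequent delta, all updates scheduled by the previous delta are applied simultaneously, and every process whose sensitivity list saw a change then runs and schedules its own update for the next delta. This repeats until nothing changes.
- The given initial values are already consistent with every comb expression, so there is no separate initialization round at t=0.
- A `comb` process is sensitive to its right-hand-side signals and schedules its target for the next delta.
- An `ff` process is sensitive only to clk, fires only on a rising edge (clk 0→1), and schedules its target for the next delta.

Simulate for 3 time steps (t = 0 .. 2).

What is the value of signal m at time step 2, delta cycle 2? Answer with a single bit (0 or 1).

t0.Δ0 h=0 k=0 m=0 a=0 j=0 e=1 clk=0 b=0 c=0 d=0 g=0
t0.Δ1 h=0 k=0 m=0 a=0 j=0 e=1 clk=1 b=0 c=0 d=0 g=0
t0.Δ2 h=0 k=0 m=0 a=0 j=0 e=1 clk=1 b=0 c=0 d=1 g=0
t0.Δ3 h=0 k=0 m=1 a=0 j=0 e=1 clk=1 b=0 c=0 d=1 g=0
t1.Δ0 h=0 k=0 m=1 a=0 j=0 e=1 clk=1 b=0 c=0 d=1 g=0
t1.Δ1 h=0 k=0 m=1 a=0 j=0 e=1 clk=0 b=0 c=0 d=1 g=0
t2.Δ0 h=0 k=0 m=1 a=0 j=0 e=1 clk=0 b=0 c=0 d=1 g=0
t2.Δ1 h=0 k=0 m=1 a=0 j=0 e=1 clk=1 b=0 c=0 d=1 g=0
t2.Δ2 h=0 k=0 m=1 a=0 j=0 e=1 clk=1 b=1 c=0 d=1 g=1

1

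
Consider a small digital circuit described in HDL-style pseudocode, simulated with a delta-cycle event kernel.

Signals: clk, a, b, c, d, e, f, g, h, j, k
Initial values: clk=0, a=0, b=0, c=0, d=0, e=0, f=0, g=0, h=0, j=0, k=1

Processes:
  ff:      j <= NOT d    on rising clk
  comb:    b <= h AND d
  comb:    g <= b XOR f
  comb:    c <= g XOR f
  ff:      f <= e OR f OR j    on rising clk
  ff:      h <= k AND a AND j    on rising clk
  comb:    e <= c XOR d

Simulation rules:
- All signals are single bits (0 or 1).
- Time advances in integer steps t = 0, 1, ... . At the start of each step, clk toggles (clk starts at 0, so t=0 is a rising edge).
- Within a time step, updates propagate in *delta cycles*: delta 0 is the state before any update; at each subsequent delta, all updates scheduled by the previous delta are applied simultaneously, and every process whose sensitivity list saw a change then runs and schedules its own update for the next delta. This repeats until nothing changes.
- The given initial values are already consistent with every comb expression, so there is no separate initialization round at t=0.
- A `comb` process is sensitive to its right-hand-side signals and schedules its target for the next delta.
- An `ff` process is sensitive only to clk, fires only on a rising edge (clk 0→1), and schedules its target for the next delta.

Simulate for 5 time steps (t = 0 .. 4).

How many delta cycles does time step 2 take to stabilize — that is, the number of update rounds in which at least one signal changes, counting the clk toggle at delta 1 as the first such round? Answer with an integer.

t0.Δ0 a=0 clk=0 d=0 h=0 k=1 e=0 g=0 c=0 b=0 j=0 f=0
t0.Δ1 a=0 clk=1 d=0 h=0 k=1 e=0 g=0 c=0 b=0 j=0 f=0
t0.Δ2 a=0 clk=1 d=0 h=0 k=1 e=0 g=0 c=0 b=0 j=1 f=0
t1.Δ0 a=0 clk=1 d=0 h=0 k=1 e=0 g=0 c=0 b=0 j=1 f=0
t1.Δ1 a=0 clk=0 d=0 h=0 k=1 e=0 g=0 c=0 b=0 j=1 f=0
t2.Δ0 a=0 clk=0 d=0 h=0 k=1 e=0 g=0 c=0 b=0 j=1 f=0
t2.Δ1 a=0 clk=1 d=0 h=0 k=1 e=0 g=0 c=0 b=0 j=1 f=0
t2.Δ2 a=0 clk=1 d=0 h=0 k=1 e=0 g=0 c=0 b=0 j=1 f=1
t2.Δ3 a=0 clk=1 d=0 h=0 k=1 e=0 g=1 c=1 b=0 j=1 f=1
t2.Δ4 a=0 clk=1 d=0 h=0 k=1 e=1 g=1 c=0 b=0 j=1 f=1
t2.Δ5 a=0 clk=1 d=0 h=0 k=1 e=0 g=1 c=0 b=0 j=1 f=1
t3.Δ0 a=0 clk=1 d=0 h=0 k=1 e=0 g=1 c=0 b=0 j=1 f=1
t3.Δ1 a=0 clk=0 d=0 h=0 k=1 e=0 g=1 c=0 b=0 j=1 f=1
t4.Δ0 a=0 clk=0 d=0 h=0 k=1 e=0 g=1 c=0 b=0 j=1 f=1
t4.Δ1 a=0 clk=1 d=0 h=0 k=1 e=0 g=1 c=0 b=0 j=1 f=1

5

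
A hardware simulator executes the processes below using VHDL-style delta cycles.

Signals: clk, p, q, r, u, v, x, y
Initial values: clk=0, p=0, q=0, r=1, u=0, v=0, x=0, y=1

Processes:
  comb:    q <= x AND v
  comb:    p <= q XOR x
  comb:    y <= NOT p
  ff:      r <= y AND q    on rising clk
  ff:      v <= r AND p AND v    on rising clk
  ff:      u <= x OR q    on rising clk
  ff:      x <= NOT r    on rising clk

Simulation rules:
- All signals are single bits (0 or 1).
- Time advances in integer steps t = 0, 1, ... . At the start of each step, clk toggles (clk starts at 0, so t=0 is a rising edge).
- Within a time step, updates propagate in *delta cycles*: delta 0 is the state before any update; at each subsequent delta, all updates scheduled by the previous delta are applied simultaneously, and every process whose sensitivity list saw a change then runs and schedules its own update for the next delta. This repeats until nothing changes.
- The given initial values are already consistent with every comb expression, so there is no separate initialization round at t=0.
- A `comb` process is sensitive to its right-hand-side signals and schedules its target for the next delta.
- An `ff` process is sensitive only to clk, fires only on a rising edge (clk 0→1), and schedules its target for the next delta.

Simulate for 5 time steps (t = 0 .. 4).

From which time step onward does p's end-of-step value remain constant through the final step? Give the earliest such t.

t=0 Δ0: v=0 y=1 p=0 r=1 u=0 x=0 q=0 clk=0
  Δ1: clk:0→1
  Δ2: r:1→0
  (2Δ to stable)
t=1 Δ0: v=0 y=1 p=0 r=0 u=0 x=0 q=0 clk=1
  Δ1: clk:1→0
  (1Δ to stable)
t=2 Δ0: v=0 y=1 p=0 r=0 u=0 x=0 q=0 clk=0
  Δ1: clk:0→1
  Δ2: x:0→1
  Δ3: p:0→1
  Δ4: y:1→0
  (4Δ to stable)
t=3 Δ0: v=0 y=0 p=1 r=0 u=0 x=1 q=0 clk=1
  Δ1: clk:1→0
  (1Δ to stable)
t=4 Δ0: v=0 y=0 p=1 r=0 u=0 x=1 q=0 clk=0
  Δ1: clk:0→1
  Δ2: u:0→1
  (2Δ to stable)

2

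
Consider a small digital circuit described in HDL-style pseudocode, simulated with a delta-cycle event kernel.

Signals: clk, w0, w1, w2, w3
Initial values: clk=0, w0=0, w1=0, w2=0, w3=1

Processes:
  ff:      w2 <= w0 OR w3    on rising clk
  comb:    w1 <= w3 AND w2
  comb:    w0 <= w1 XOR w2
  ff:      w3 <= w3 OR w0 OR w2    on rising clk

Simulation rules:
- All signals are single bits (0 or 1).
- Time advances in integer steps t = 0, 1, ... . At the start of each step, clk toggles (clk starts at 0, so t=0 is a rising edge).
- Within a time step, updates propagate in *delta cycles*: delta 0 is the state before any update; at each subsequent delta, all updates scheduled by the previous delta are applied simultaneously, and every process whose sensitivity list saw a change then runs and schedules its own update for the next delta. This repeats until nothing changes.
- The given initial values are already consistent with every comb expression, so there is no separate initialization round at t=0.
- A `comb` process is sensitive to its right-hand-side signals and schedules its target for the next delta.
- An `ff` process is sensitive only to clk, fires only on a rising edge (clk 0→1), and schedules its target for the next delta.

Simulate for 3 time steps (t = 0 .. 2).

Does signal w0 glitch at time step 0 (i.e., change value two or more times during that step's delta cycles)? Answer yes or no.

yes

t0.Δ0 w2=0 clk=0 w1=0 w0=0 w3=1
t0.Δ1 w2=0 clk=1 w1=0 w0=0 w3=1
t0.Δ2 w2=1 clk=1 w1=0 w0=0 w3=1
t0.Δ3 w2=1 clk=1 w1=1 w0=1 w3=1
t0.Δ4 w2=1 clk=1 w1=1 w0=0 w3=1
t1.Δ0 w2=1 clk=1 w1=1 w0=0 w3=1
t1.Δ1 w2=1 clk=0 w1=1 w0=0 w3=1
t2.Δ0 w2=1 clk=0 w1=1 w0=0 w3=1
t2.Δ1 w2=1 clk=1 w1=1 w0=0 w3=1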